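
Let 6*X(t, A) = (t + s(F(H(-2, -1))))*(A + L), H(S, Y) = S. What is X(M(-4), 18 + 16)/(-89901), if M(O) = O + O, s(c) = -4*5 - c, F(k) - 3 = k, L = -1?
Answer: 319/179802 ≈ 0.0017742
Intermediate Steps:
F(k) = 3 + k
s(c) = -20 - c
M(O) = 2*O
X(t, A) = (-1 + A)*(-21 + t)/6 (X(t, A) = ((t + (-20 - (3 - 2)))*(A - 1))/6 = ((t + (-20 - 1*1))*(-1 + A))/6 = ((t + (-20 - 1))*(-1 + A))/6 = ((t - 21)*(-1 + A))/6 = ((-21 + t)*(-1 + A))/6 = ((-1 + A)*(-21 + t))/6 = (-1 + A)*(-21 + t)/6)
X(M(-4), 18 + 16)/(-89901) = (7/2 - 7*(18 + 16)/2 - (-4)/3 + (18 + 16)*(2*(-4))/6)/(-89901) = (7/2 - 7/2*34 - 1/6*(-8) + (1/6)*34*(-8))*(-1/89901) = (7/2 - 119 + 4/3 - 136/3)*(-1/89901) = -319/2*(-1/89901) = 319/179802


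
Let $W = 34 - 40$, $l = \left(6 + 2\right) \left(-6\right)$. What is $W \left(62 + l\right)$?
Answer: $-84$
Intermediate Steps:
$l = -48$ ($l = 8 \left(-6\right) = -48$)
$W = -6$
$W \left(62 + l\right) = - 6 \left(62 - 48\right) = \left(-6\right) 14 = -84$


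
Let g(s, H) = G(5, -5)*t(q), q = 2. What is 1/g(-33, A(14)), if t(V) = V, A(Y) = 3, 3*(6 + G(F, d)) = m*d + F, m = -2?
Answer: -½ ≈ -0.50000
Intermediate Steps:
G(F, d) = -6 - 2*d/3 + F/3 (G(F, d) = -6 + (-2*d + F)/3 = -6 + (F - 2*d)/3 = -6 + (-2*d/3 + F/3) = -6 - 2*d/3 + F/3)
g(s, H) = -2 (g(s, H) = (-6 - ⅔*(-5) + (⅓)*5)*2 = (-6 + 10/3 + 5/3)*2 = -1*2 = -2)
1/g(-33, A(14)) = 1/(-2) = -½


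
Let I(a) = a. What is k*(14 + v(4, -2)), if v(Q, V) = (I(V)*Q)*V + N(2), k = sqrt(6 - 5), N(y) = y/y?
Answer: 31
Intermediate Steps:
N(y) = 1
k = 1 (k = sqrt(1) = 1)
v(Q, V) = 1 + Q*V**2 (v(Q, V) = (V*Q)*V + 1 = (Q*V)*V + 1 = Q*V**2 + 1 = 1 + Q*V**2)
k*(14 + v(4, -2)) = 1*(14 + (1 + 4*(-2)**2)) = 1*(14 + (1 + 4*4)) = 1*(14 + (1 + 16)) = 1*(14 + 17) = 1*31 = 31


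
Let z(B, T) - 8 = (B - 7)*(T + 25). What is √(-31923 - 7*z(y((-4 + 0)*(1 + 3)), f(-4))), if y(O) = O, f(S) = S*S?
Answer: I*√25378 ≈ 159.3*I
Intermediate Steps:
f(S) = S²
z(B, T) = 8 + (-7 + B)*(25 + T) (z(B, T) = 8 + (B - 7)*(T + 25) = 8 + (-7 + B)*(25 + T))
√(-31923 - 7*z(y((-4 + 0)*(1 + 3)), f(-4))) = √(-31923 - 7*(-167 - 7*(-4)² + 25*((-4 + 0)*(1 + 3)) + ((-4 + 0)*(1 + 3))*(-4)²)) = √(-31923 - 7*(-167 - 7*16 + 25*(-4*4) - 4*4*16)) = √(-31923 - 7*(-167 - 112 + 25*(-16) - 16*16)) = √(-31923 - 7*(-167 - 112 - 400 - 256)) = √(-31923 - 7*(-935)) = √(-31923 + 6545) = √(-25378) = I*√25378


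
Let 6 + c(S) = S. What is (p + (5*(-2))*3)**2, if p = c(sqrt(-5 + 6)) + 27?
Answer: 64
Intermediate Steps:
c(S) = -6 + S
p = 22 (p = (-6 + sqrt(-5 + 6)) + 27 = (-6 + sqrt(1)) + 27 = (-6 + 1) + 27 = -5 + 27 = 22)
(p + (5*(-2))*3)**2 = (22 + (5*(-2))*3)**2 = (22 - 10*3)**2 = (22 - 30)**2 = (-8)**2 = 64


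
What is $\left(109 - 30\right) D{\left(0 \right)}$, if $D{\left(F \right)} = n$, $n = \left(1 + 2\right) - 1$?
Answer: $158$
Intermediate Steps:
$n = 2$ ($n = 3 - 1 = 2$)
$D{\left(F \right)} = 2$
$\left(109 - 30\right) D{\left(0 \right)} = \left(109 - 30\right) 2 = 79 \cdot 2 = 158$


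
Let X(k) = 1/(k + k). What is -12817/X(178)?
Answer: -4562852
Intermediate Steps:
X(k) = 1/(2*k)
-12817/X(178) = -12817/((½)/178) = -12817/((½)*(1/178)) = -12817/1/356 = -12817*356 = -4562852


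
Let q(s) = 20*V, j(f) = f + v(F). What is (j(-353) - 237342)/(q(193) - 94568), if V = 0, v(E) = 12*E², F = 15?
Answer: 234995/94568 ≈ 2.4849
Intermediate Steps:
j(f) = 2700 + f (j(f) = f + 12*15² = f + 12*225 = f + 2700 = 2700 + f)
q(s) = 0 (q(s) = 20*0 = 0)
(j(-353) - 237342)/(q(193) - 94568) = ((2700 - 353) - 237342)/(0 - 94568) = (2347 - 237342)/(-94568) = -234995*(-1/94568) = 234995/94568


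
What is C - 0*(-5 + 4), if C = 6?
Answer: 6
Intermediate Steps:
C - 0*(-5 + 4) = 6 - 0*(-5 + 4) = 6 - 0*(-1) = 6 - 5*0 = 6 + 0 = 6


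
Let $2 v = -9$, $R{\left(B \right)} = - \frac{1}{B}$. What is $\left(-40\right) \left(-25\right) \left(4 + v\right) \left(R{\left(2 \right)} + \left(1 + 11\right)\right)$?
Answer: $-5750$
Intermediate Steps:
$v = - \frac{9}{2}$ ($v = \frac{1}{2} \left(-9\right) = - \frac{9}{2} \approx -4.5$)
$\left(-40\right) \left(-25\right) \left(4 + v\right) \left(R{\left(2 \right)} + \left(1 + 11\right)\right) = \left(-40\right) \left(-25\right) \left(4 - \frac{9}{2}\right) \left(- \frac{1}{2} + \left(1 + 11\right)\right) = 1000 \left(- \frac{\left(-1\right) \frac{1}{2} + 12}{2}\right) = 1000 \left(- \frac{- \frac{1}{2} + 12}{2}\right) = 1000 \left(\left(- \frac{1}{2}\right) \frac{23}{2}\right) = 1000 \left(- \frac{23}{4}\right) = -5750$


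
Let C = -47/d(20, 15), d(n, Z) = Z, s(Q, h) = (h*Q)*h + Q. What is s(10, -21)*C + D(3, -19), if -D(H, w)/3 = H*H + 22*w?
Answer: -37867/3 ≈ -12622.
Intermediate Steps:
D(H, w) = -66*w - 3*H² (D(H, w) = -3*(H*H + 22*w) = -3*(H² + 22*w) = -66*w - 3*H²)
s(Q, h) = Q + Q*h² (s(Q, h) = (Q*h)*h + Q = Q*h² + Q = Q + Q*h²)
C = -47/15 ≈ -3.1333
s(10, -21)*C + D(3, -19) = (10*(1 + (-21)²))*(-47/15) + (-66*(-19) - 3*3²) = (10*(1 + 441))*(-47/15) + (1254 - 3*9) = (10*442)*(-47/15) + (1254 - 27) = 4420*(-47/15) + 1227 = -41548/3 + 1227 = -37867/3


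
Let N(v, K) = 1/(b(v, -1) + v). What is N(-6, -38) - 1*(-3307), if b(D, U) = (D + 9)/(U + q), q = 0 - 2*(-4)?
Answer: 128966/39 ≈ 3306.8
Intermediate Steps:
q = 8 (q = 0 + 8 = 8)
b(D, U) = (9 + D)/(8 + U) (b(D, U) = (D + 9)/(U + 8) = (9 + D)/(8 + U))
N(v, K) = 1/(9/7 + 8*v/7) (N(v, K) = 1/((9 + v)/(8 - 1) + v) = 1/((9 + v)/7 + v) = 1/((9/7 + v/7) + v) = 1/(9/7 + 8*v/7))
N(-6, -38) - 1*(-3307) = 7/(9 + 8*(-6)) - 1*(-3307) = 7/(9 - 48) + 3307 = 7/(-39) + 3307 = 7*(-1/39) + 3307 = -7/39 + 3307 = 128966/39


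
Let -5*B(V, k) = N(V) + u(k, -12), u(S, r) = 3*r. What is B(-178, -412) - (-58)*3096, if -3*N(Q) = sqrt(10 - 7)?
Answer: 897876/5 + sqrt(3)/15 ≈ 1.7958e+5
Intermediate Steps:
N(Q) = -sqrt(3)/3 (N(Q) = -sqrt(10 - 7)/3 = -sqrt(3)/3)
B(V, k) = 36/5 + sqrt(3)/15 (B(V, k) = -(-sqrt(3)/3 + 3*(-12))/5 = -(-sqrt(3)/3 - 36)/5 = -(-36 - sqrt(3)/3)/5 = 36/5 + sqrt(3)/15)
B(-178, -412) - (-58)*3096 = (36/5 + sqrt(3)/15) - (-58)*3096 = (36/5 + sqrt(3)/15) - 1*(-179568) = (36/5 + sqrt(3)/15) + 179568 = 897876/5 + sqrt(3)/15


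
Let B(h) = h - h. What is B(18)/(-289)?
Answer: 0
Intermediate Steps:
B(h) = 0
B(18)/(-289) = 0/(-289) = 0*(-1/289) = 0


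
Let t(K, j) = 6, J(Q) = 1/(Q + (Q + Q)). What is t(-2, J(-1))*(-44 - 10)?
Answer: -324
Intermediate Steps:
J(Q) = 1/(3*Q) (J(Q) = 1/(Q + 2*Q) = 1/(3*Q))
t(-2, J(-1))*(-44 - 10) = 6*(-44 - 10) = 6*(-54) = -324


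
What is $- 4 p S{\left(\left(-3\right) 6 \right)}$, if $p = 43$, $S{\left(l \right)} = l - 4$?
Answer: $3784$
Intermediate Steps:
$S{\left(l \right)} = -4 + l$ ($S{\left(l \right)} = l - 4 = -4 + l$)
$- 4 p S{\left(\left(-3\right) 6 \right)} = \left(-4\right) 43 \left(-4 - 18\right) = - 172 \left(-4 - 18\right) = \left(-172\right) \left(-22\right) = 3784$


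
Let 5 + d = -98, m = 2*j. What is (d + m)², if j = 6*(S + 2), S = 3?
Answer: 1849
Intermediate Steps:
j = 30 (j = 6*(3 + 2) = 6*5 = 30)
m = 60 (m = 2*30 = 60)
d = -103 (d = -5 - 98 = -103)
(d + m)² = (-103 + 60)² = (-43)² = 1849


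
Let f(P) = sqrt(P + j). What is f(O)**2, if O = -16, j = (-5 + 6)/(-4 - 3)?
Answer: -113/7 ≈ -16.143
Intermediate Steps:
j = -1/7 (j = 1/(-7) = 1*(-1/7) = -1/7 ≈ -0.14286)
f(P) = sqrt(-1/7 + P) (f(P) = sqrt(P - 1/7) = sqrt(-1/7 + P))
f(O)**2 = (sqrt(-7 + 49*(-16))/7)**2 = (sqrt(-7 - 784)/7)**2 = (sqrt(-791)/7)**2 = ((I*sqrt(791))/7)**2 = (I*sqrt(791)/7)**2 = -113/7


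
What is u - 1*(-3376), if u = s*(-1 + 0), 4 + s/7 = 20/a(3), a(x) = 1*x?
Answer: 10072/3 ≈ 3357.3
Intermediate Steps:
a(x) = x
s = 56/3 (s = -28 + 7*(20/3) = -28 + 140/3 = 56/3 ≈ 18.667)
u = -56/3 (u = 56*(-1 + 0)/3 = (56/3)*(-1) = -56/3 ≈ -18.667)
u - 1*(-3376) = -56/3 - 1*(-3376) = -56/3 + 3376 = 10072/3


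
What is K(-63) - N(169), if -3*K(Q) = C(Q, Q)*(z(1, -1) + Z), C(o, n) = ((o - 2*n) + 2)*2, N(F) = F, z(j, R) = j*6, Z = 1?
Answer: -1417/3 ≈ -472.33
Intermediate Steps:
z(j, R) = 6*j
C(o, n) = 4 - 4*n + 2*o (C(o, n) = (2 + o - 2*n)*2 = 4 - 4*n + 2*o)
K(Q) = -28/3 + 14*Q/3 (K(Q) = -(4 - 4*Q + 2*Q)*(6*1 + 1)/3 = -(4 - 2*Q)*(6 + 1)/3 = -(4 - 2*Q)*7/3 = -(28 - 14*Q)/3 = -28/3 + 14*Q/3)
K(-63) - N(169) = (-28/3 + (14/3)*(-63)) - 1*169 = (-28/3 - 294) - 169 = -910/3 - 169 = -1417/3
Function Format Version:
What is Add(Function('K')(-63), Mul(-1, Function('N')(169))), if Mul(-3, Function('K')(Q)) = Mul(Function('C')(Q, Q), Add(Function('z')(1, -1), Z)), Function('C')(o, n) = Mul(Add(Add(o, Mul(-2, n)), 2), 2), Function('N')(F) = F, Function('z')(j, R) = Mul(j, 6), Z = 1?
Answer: Rational(-1417, 3) ≈ -472.33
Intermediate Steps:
Function('z')(j, R) = Mul(6, j)
Function('C')(o, n) = Add(4, Mul(-4, n), Mul(2, o)) (Function('C')(o, n) = Mul(Add(2, o, Mul(-2, n)), 2) = Add(4, Mul(-4, n), Mul(2, o)))
Function('K')(Q) = Add(Rational(-28, 3), Mul(Rational(14, 3), Q)) (Function('K')(Q) = Mul(Rational(-1, 3), Mul(Add(4, Mul(-4, Q), Mul(2, Q)), Add(Mul(6, 1), 1))) = Mul(Rational(-1, 3), Mul(Add(4, Mul(-2, Q)), Add(6, 1))) = Mul(Rational(-1, 3), Mul(Add(4, Mul(-2, Q)), 7)) = Mul(Rational(-1, 3), Add(28, Mul(-14, Q))) = Add(Rational(-28, 3), Mul(Rational(14, 3), Q)))
Add(Function('K')(-63), Mul(-1, Function('N')(169))) = Add(Add(Rational(-28, 3), Mul(Rational(14, 3), -63)), Mul(-1, 169)) = Add(Add(Rational(-28, 3), -294), -169) = Add(Rational(-910, 3), -169) = Rational(-1417, 3)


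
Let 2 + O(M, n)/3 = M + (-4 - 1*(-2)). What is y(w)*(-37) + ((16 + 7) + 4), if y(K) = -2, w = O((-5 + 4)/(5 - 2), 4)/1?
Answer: 101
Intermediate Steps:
O(M, n) = -12 + 3*M (O(M, n) = -6 + 3*(M + (-4 - 1*(-2))) = -6 + 3*(M + (-4 + 2)) = -6 + 3*(M - 2) = -6 + 3*(-2 + M) = -6 + (-6 + 3*M) = -12 + 3*M)
w = -13 (w = (-12 + 3*((-5 + 4)/(5 - 2)))/1 = (-12 + 3*(-1/3))*1 = (-12 - 1)*1 = -13*1 = -13)
y(w)*(-37) + ((16 + 7) + 4) = -2*(-37) + ((16 + 7) + 4) = 74 + (23 + 4) = 74 + 27 = 101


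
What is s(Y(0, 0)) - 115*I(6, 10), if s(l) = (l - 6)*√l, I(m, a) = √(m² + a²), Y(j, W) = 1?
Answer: -5 - 230*√34 ≈ -1346.1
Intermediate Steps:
I(m, a) = √(a² + m²)
s(l) = √l*(-6 + l) (s(l) = (-6 + l)*√l = √l*(-6 + l))
s(Y(0, 0)) - 115*I(6, 10) = √1*(-6 + 1) - 115*√(10² + 6²) = 1*(-5) - 115*√(100 + 36) = -5 - 230*√34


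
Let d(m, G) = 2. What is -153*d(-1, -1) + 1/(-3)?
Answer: -919/3 ≈ -306.33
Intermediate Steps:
-153*d(-1, -1) + 1/(-3) = -153*2 + 1/(-3) = -306 - ⅓ = -919/3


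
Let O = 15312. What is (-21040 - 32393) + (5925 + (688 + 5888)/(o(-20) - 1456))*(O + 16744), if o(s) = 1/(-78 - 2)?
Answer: 7366786015349/38827 ≈ 1.8973e+8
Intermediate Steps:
o(s) = -1/80 (o(s) = 1/(-80) = -1/80)
(-21040 - 32393) + (5925 + (688 + 5888)/(o(-20) - 1456))*(O + 16744) = (-21040 - 32393) + (5925 + (688 + 5888)/(-1/80 - 1456))*(15312 + 16744) = -53433 + (5925 + 6576/(-116481/80))*32056 = -53433 + (5925 + 6576*(-80/116481))*32056 = -53433 + (5925 - 175360/38827)*32056 = -53433 + (229874615/38827)*32056 = -53433 + 7368860658440/38827 = 7366786015349/38827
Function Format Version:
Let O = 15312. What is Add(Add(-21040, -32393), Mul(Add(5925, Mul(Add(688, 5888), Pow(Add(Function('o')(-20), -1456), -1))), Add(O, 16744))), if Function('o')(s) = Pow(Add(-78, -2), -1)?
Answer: Rational(7366786015349, 38827) ≈ 1.8973e+8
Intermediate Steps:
Function('o')(s) = Rational(-1, 80) (Function('o')(s) = Pow(-80, -1) = Rational(-1, 80))
Add(Add(-21040, -32393), Mul(Add(5925, Mul(Add(688, 5888), Pow(Add(Function('o')(-20), -1456), -1))), Add(O, 16744))) = Add(Add(-21040, -32393), Mul(Add(5925, Mul(Add(688, 5888), Pow(Add(Rational(-1, 80), -1456), -1))), Add(15312, 16744))) = Add(-53433, Mul(Add(5925, Mul(6576, Pow(Rational(-116481, 80), -1))), 32056)) = Add(-53433, Mul(Add(5925, Mul(6576, Rational(-80, 116481))), 32056)) = Add(-53433, Mul(Add(5925, Rational(-175360, 38827)), 32056)) = Add(-53433, Mul(Rational(229874615, 38827), 32056)) = Add(-53433, Rational(7368860658440, 38827)) = Rational(7366786015349, 38827)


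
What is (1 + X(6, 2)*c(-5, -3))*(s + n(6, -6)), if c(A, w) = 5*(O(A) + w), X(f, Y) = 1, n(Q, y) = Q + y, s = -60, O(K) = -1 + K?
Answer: 2640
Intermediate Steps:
c(A, w) = -5 + 5*A + 5*w (c(A, w) = 5*((-1 + A) + w) = 5*(-1 + A + w) = -5 + 5*A + 5*w)
(1 + X(6, 2)*c(-5, -3))*(s + n(6, -6)) = (1 + 1*(-5 + 5*(-5) + 5*(-3)))*(-60 + (6 - 6)) = (1 + 1*(-5 - 25 - 15))*(-60 + 0) = (1 + 1*(-45))*(-60) = (1 - 45)*(-60) = -44*(-60) = 2640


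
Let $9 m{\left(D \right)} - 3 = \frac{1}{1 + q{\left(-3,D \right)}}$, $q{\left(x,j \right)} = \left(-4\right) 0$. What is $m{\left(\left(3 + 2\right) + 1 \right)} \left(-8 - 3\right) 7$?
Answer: $- \frac{308}{9} \approx -34.222$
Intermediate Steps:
$q{\left(x,j \right)} = 0$
$m{\left(D \right)} = \frac{4}{9}$ ($m{\left(D \right)} = \frac{1}{3} + \frac{1}{9 \left(1 + 0\right)} = \frac{1}{3} + \frac{1}{9 \cdot 1} = \frac{1}{3} + \frac{1}{9} \cdot 1 = \frac{1}{3} + \frac{1}{9} = \frac{4}{9}$)
$m{\left(\left(3 + 2\right) + 1 \right)} \left(-8 - 3\right) 7 = \frac{4 \left(-8 - 3\right)}{9} \cdot 7 = \frac{4}{9} \left(-11\right) 7 = \left(- \frac{44}{9}\right) 7 = - \frac{308}{9}$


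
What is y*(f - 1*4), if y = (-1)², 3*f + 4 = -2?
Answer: -6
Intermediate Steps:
f = -2 (f = -4/3 + (⅓)*(-2) = -4/3 - ⅔ = -2)
y = 1
y*(f - 1*4) = 1*(-2 - 1*4) = 1*(-2 - 4) = 1*(-6) = -6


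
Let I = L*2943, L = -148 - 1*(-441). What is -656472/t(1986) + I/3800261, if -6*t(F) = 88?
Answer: 1871083189683/41802871 ≈ 44760.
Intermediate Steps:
L = 293 (L = -148 + 441 = 293)
t(F) = -44/3 (t(F) = -⅙*88 = -44/3)
I = 862299 (I = 293*2943 = 862299)
-656472/t(1986) + I/3800261 = -656472/(-44/3) + 862299/3800261 = -656472*(-3/44) + 862299*(1/3800261) = 492354/11 + 862299/3800261 = 1871083189683/41802871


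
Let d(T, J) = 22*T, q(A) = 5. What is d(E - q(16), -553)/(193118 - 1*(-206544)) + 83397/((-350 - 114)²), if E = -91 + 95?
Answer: 16662937651/43022814976 ≈ 0.38730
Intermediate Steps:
E = 4
d(E - q(16), -553)/(193118 - 1*(-206544)) + 83397/((-350 - 114)²) = (22*(4 - 1*5))/(193118 - 1*(-206544)) + 83397/((-350 - 114)²) = (22*(4 - 5))/(193118 + 206544) + 83397/((-464)²) = (22*(-1))/399662 + 83397/215296 = -22*1/399662 + 83397*(1/215296) = -11/199831 + 83397/215296 = 16662937651/43022814976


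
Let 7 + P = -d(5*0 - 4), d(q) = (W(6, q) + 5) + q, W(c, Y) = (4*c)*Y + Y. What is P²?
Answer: 8464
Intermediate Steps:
W(c, Y) = Y + 4*Y*c (W(c, Y) = 4*Y*c + Y = Y + 4*Y*c)
d(q) = 5 + 26*q (d(q) = (q*(1 + 4*6) + 5) + q = (q*(1 + 24) + 5) + q = (q*25 + 5) + q = (25*q + 5) + q = (5 + 25*q) + q = 5 + 26*q)
P = 92 (P = -7 - (5 + 26*(5*0 - 4)) = -7 - (5 + 26*(0 - 4)) = -7 - (5 + 26*(-4)) = -7 - (5 - 104) = -7 - 1*(-99) = -7 + 99 = 92)
P² = 92² = 8464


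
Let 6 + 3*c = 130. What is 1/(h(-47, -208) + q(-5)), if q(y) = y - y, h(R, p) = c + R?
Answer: -3/17 ≈ -0.17647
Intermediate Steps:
c = 124/3 (c = -2 + (⅓)*130 = -2 + 130/3 = 124/3 ≈ 41.333)
h(R, p) = 124/3 + R
q(y) = 0
1/(h(-47, -208) + q(-5)) = 1/((124/3 - 47) + 0) = 1/(-17/3 + 0) = 1/(-17/3) = -3/17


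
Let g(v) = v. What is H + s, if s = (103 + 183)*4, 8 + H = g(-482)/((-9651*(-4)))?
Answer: 21926831/19302 ≈ 1136.0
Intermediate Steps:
H = -154657/19302 (H = -8 - 482/((-9651*(-4))) = -8 - 482/38604 = -8 - 482*1/38604 = -8 - 241/19302 = -154657/19302 ≈ -8.0125)
s = 1144 (s = 286*4 = 1144)
H + s = -154657/19302 + 1144 = 21926831/19302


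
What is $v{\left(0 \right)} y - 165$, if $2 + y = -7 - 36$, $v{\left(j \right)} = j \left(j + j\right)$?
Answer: $-165$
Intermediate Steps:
$v{\left(j \right)} = 2 j^{2}$ ($v{\left(j \right)} = j 2 j = 2 j^{2}$)
$y = -45$ ($y = -2 - 43 = -45$)
$v{\left(0 \right)} y - 165 = 2 \cdot 0^{2} \left(-45\right) - 165 = 2 \cdot 0 \left(-45\right) - 165 = 0 \left(-45\right) - 165 = 0 - 165 = -165$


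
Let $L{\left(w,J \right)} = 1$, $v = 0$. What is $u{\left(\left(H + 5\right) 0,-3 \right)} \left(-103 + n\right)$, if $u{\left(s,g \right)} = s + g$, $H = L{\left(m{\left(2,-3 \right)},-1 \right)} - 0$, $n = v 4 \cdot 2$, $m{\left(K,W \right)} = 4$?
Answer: $309$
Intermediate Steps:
$n = 0$ ($n = 0 \cdot 4 \cdot 2 = 0 \cdot 2 = 0$)
$H = 1$ ($H = 1 - 0 = 1 + 0 = 1$)
$u{\left(s,g \right)} = g + s$
$u{\left(\left(H + 5\right) 0,-3 \right)} \left(-103 + n\right) = \left(-3 + \left(1 + 5\right) 0\right) \left(-103 + 0\right) = \left(-3 + 6 \cdot 0\right) \left(-103\right) = \left(-3 + 0\right) \left(-103\right) = \left(-3\right) \left(-103\right) = 309$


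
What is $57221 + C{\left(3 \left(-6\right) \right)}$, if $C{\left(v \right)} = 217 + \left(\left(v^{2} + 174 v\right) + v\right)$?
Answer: $54612$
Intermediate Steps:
$C{\left(v \right)} = 217 + v^{2} + 175 v$ ($C{\left(v \right)} = 217 + \left(v^{2} + 175 v\right) = 217 + v^{2} + 175 v$)
$57221 + C{\left(3 \left(-6\right) \right)} = 57221 + \left(217 + \left(3 \left(-6\right)\right)^{2} + 175 \cdot 3 \left(-6\right)\right) = 57221 + \left(217 + \left(-18\right)^{2} + 175 \left(-18\right)\right) = 57221 + \left(217 + 324 - 3150\right) = 57221 - 2609 = 54612$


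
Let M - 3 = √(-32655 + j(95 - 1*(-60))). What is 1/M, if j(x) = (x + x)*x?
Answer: -3/15386 + √15395/15386 ≈ 0.0078693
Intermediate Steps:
j(x) = 2*x² (j(x) = (2*x)*x = 2*x²)
M = 3 + √15395 (M = 3 + √(-32655 + 2*(95 - 1*(-60))²) = 3 + √(-32655 + 2*(95 + 60)²) = 3 + √(-32655 + 2*155²) = 3 + √(-32655 + 2*24025) = 3 + √(-32655 + 48050) = 3 + √15395 ≈ 127.08)
1/M = 1/(3 + √15395)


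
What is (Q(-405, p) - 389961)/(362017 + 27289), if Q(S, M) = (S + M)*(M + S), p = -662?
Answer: 374264/194653 ≈ 1.9227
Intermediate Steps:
Q(S, M) = (M + S)² (Q(S, M) = (M + S)*(M + S) = (M + S)²)
(Q(-405, p) - 389961)/(362017 + 27289) = ((-662 - 405)² - 389961)/(362017 + 27289) = ((-1067)² - 389961)/389306 = (1138489 - 389961)*(1/389306) = 748528*(1/389306) = 374264/194653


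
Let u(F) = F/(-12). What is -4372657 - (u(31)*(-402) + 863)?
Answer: -8749117/2 ≈ -4.3746e+6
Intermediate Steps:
u(F) = -F/12 (u(F) = F*(-1/12) = -F/12)
-4372657 - (u(31)*(-402) + 863) = -4372657 - (-1/12*31*(-402) + 863) = -4372657 - (-31/12*(-402) + 863) = -4372657 - (2077/2 + 863) = -4372657 - 1*3803/2 = -4372657 - 3803/2 = -8749117/2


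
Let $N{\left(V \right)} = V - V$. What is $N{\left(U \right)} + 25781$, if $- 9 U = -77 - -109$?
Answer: $25781$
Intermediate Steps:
$U = - \frac{32}{9}$ ($U = - \frac{-77 - -109}{9} = - \frac{-77 + 109}{9} = \left(- \frac{1}{9}\right) 32 = - \frac{32}{9} \approx -3.5556$)
$N{\left(V \right)} = 0$
$N{\left(U \right)} + 25781 = 0 + 25781 = 25781$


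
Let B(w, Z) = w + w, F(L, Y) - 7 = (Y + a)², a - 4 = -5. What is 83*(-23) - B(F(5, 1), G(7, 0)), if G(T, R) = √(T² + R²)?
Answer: -1923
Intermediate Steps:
a = -1 (a = 4 - 5 = -1)
G(T, R) = √(R² + T²)
F(L, Y) = 7 + (-1 + Y)² (F(L, Y) = 7 + (Y - 1)² = 7 + (-1 + Y)²)
B(w, Z) = 2*w
83*(-23) - B(F(5, 1), G(7, 0)) = 83*(-23) - 2*(7 + (-1 + 1)²) = -1909 - 2*(7 + 0²) = -1909 - 2*(7 + 0) = -1909 - 2*7 = -1909 - 1*14 = -1909 - 14 = -1923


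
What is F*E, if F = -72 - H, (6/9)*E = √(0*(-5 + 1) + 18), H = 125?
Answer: -1773*√2/2 ≈ -1253.7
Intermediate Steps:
E = 9*√2/2 (E = 3*√(0*(-5 + 1) + 18)/2 = 3*√(0*(-4) + 18)/2 = 3*√(0 + 18)/2 = 3*√18/2 = 3*(3*√2)/2 = 9*√2/2 ≈ 6.3640)
F = -197 (F = -72 - 1*125 = -72 - 125 = -197)
F*E = -1773*√2/2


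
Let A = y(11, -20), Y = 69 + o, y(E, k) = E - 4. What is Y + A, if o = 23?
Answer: 99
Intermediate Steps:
y(E, k) = -4 + E
Y = 92 (Y = 69 + 23 = 92)
A = 7 (A = -4 + 11 = 7)
Y + A = 92 + 7 = 99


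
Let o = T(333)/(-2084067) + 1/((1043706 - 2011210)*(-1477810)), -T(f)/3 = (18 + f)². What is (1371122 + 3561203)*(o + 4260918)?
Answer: 1391635225223977103446315976395/66217157410198624 ≈ 2.1016e+13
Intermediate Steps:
T(f) = -3*(18 + f)²
o = 58717066270849643/331085787050993120 (o = -3*(18 + 333)²/(-2084067) + 1/((1043706 - 2011210)*(-1477810)) = -3*351²*(-1/2084067) - 1/1477810/(-967504) = -3*123201*(-1/2084067) - 1/967504*(-1/1477810) = -369603*(-1/2084067) + 1/1429787086240 = 41067/231563 + 1/1429787086240 = 58717066270849643/331085787050993120 ≈ 0.17735)
(1371122 + 3561203)*(o + 4260918) = (1371122 + 3561203)*(58717066270849643/331085787050993120 + 4260918) = 4932325*(1410729448306809773733803/331085787050993120) = 1391635225223977103446315976395/66217157410198624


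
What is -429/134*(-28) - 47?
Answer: 2857/67 ≈ 42.642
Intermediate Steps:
-429/134*(-28) - 47 = 6006/67 - 47 = 2857/67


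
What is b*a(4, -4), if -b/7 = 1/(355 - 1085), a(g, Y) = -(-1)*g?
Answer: 14/365 ≈ 0.038356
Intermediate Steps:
a(g, Y) = g
b = 7/730 (b = -7/(355 - 1085) = -7/(-730) = -7*(-1/730) = 7/730 ≈ 0.0095890)
b*a(4, -4) = (7/730)*4 = 14/365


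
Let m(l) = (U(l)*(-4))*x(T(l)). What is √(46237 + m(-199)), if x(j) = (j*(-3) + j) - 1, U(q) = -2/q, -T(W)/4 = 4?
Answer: √1830982085/199 ≈ 215.02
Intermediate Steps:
T(W) = -16 (T(W) = -4*4 = -16)
x(j) = -1 - 2*j (x(j) = (-3*j + j) - 1 = -2*j - 1 = -1 - 2*j)
m(l) = 248/l (m(l) = (-2/l*(-4))*(-1 - 2*(-16)) = (8/l)*(-1 + 32) = (8/l)*31 = 248/l)
√(46237 + m(-199)) = √(46237 + 248/(-199)) = √(46237 + 248*(-1/199)) = √(46237 - 248/199) = √(9200915/199) = √1830982085/199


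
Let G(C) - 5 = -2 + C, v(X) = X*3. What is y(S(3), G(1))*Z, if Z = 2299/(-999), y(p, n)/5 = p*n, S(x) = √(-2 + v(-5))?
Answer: -45980*I*√17/999 ≈ -189.77*I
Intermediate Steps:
v(X) = 3*X
S(x) = I*√17 (S(x) = √(-2 + 3*(-5)) = √(-2 - 15) = √(-17) = I*√17)
G(C) = 3 + C (G(C) = 5 + (-2 + C) = 3 + C)
y(p, n) = 5*n*p (y(p, n) = 5*(p*n) = 5*(n*p) = 5*n*p)
Z = -2299/999 (Z = 2299*(-1/999) = -2299/999 ≈ -2.3013)
y(S(3), G(1))*Z = (5*(3 + 1)*(I*√17))*(-2299/999) = (5*4*(I*√17))*(-2299/999) = (20*I*√17)*(-2299/999) = -45980*I*√17/999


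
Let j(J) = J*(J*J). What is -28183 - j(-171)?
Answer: 4972028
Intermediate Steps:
j(J) = J³ (j(J) = J*J² = J³)
-28183 - j(-171) = -28183 - 1*(-171)³ = -28183 - 1*(-5000211) = -28183 + 5000211 = 4972028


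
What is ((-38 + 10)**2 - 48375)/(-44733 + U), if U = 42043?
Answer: 47591/2690 ≈ 17.692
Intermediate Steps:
((-38 + 10)**2 - 48375)/(-44733 + U) = ((-38 + 10)**2 - 48375)/(-44733 + 42043) = ((-28)**2 - 48375)/(-2690) = (784 - 48375)*(-1/2690) = -47591*(-1/2690) = 47591/2690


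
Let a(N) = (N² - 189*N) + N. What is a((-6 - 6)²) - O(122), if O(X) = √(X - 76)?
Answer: -6336 - √46 ≈ -6342.8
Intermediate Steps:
O(X) = √(-76 + X)
a(N) = N² - 188*N
a((-6 - 6)²) - O(122) = (-6 - 6)²*(-188 + (-6 - 6)²) - √(-76 + 122) = (-12)²*(-188 + (-12)²) - √46 = 144*(-188 + 144) - √46 = 144*(-44) - √46 = -6336 - √46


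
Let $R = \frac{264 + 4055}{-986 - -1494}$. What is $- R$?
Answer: $- \frac{4319}{508} \approx -8.502$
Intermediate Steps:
$R = \frac{4319}{508}$ ($R = \frac{4319}{-986 + \left(-899 + 2393\right)} = \frac{4319}{-986 + 1494} = \frac{4319}{508} \approx 8.502$)
$- R = \left(-1\right) \frac{4319}{508} = - \frac{4319}{508}$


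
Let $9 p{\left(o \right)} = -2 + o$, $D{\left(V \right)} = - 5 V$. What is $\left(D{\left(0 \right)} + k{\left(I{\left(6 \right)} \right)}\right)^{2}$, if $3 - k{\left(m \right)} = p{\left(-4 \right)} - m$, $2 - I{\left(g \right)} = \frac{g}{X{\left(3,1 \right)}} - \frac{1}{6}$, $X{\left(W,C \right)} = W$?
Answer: $\frac{529}{36} \approx 14.694$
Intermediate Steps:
$p{\left(o \right)} = - \frac{2}{9} + \frac{o}{9}$ ($p{\left(o \right)} = \frac{-2 + o}{9} = - \frac{2}{9} + \frac{o}{9}$)
$I{\left(g \right)} = \frac{13}{6} - \frac{g}{3}$ ($I{\left(g \right)} = 2 - \left(\frac{g}{3} - \frac{1}{6}\right) = 2 - \left(- \frac{1}{6} + \frac{g}{3}\right) = \frac{13}{6} - \frac{g}{3}$)
$k{\left(m \right)} = \frac{11}{3} + m$ ($k{\left(m \right)} = 3 - \left(\left(- \frac{2}{9} + \frac{1}{9} \left(-4\right)\right) - m\right) = 3 - \left(\left(- \frac{2}{9} - \frac{4}{9}\right) - m\right) = 3 - \left(- \frac{2}{3} - m\right) = 3 + \left(\frac{2}{3} + m\right) = \frac{11}{3} + m$)
$\left(D{\left(0 \right)} + k{\left(I{\left(6 \right)} \right)}\right)^{2} = \left(\left(-5\right) 0 + \left(\frac{11}{3} + \left(\frac{13}{6} - 2\right)\right)\right)^{2} = \left(0 + \left(\frac{11}{3} + \left(\frac{13}{6} - 2\right)\right)\right)^{2} = \left(0 + \left(\frac{11}{3} + \frac{1}{6}\right)\right)^{2} = \left(0 + \frac{23}{6}\right)^{2} = \left(\frac{23}{6}\right)^{2} = \frac{529}{36}$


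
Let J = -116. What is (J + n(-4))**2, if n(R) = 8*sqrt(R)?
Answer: 13200 - 3712*I ≈ 13200.0 - 3712.0*I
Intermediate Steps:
(J + n(-4))**2 = (-116 + 8*sqrt(-4))**2 = (-116 + 8*(2*I))**2 = (-116 + 16*I)**2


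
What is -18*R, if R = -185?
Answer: 3330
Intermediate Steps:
-18*R = -18*(-185) = 3330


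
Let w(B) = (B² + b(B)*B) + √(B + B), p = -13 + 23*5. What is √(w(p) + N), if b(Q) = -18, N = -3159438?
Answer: √(-3150870 + 2*√51) ≈ 1775.1*I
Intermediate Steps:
p = 102 (p = -13 + 115 = 102)
w(B) = B² - 18*B + √2*√B (w(B) = (B² - 18*B) + √(B + B) = (B² - 18*B) + √(2*B) = (B² - 18*B) + √2*√B = B² - 18*B + √2*√B)
√(w(p) + N) = √((102² - 18*102 + √2*√102) - 3159438) = √((10404 - 1836 + 2*√51) - 3159438) = √((8568 + 2*√51) - 3159438) = √(-3150870 + 2*√51)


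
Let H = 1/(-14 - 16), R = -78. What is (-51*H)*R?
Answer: -663/5 ≈ -132.60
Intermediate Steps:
H = -1/30 (H = 1/(-30) = -1/30 ≈ -0.033333)
(-51*H)*R = -51*(-1/30)*(-78) = (17/10)*(-78) = -663/5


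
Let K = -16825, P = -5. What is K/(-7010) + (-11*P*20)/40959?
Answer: 139369235/57424518 ≈ 2.4270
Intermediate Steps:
K/(-7010) + (-11*P*20)/40959 = -16825/(-7010) + (-11*(-5)*20)/40959 = -16825*(-1/7010) + (55*20)*(1/40959) = 3365/1402 + 1100*(1/40959) = 3365/1402 + 1100/40959 = 139369235/57424518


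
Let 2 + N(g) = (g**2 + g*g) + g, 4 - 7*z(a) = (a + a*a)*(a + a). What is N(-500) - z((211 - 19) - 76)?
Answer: 6645186/7 ≈ 9.4931e+5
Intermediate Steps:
z(a) = 4/7 - 2*a*(a + a**2)/7 (z(a) = 4/7 - (a + a*a)*(a + a)/7 = 4/7 - (a + a**2)*2*a/7 = 4/7 - 2*a*(a + a**2)/7)
N(g) = -2 + g + 2*g**2 (N(g) = -2 + ((g**2 + g*g) + g) = -2 + ((g**2 + g**2) + g) = -2 + (2*g**2 + g) = -2 + (g + 2*g**2) = -2 + g + 2*g**2)
N(-500) - z((211 - 19) - 76) = (-2 - 500 + 2*(-500)**2) - (4/7 - 2*((211 - 19) - 76)**2/7 - 2*((211 - 19) - 76)**3/7) = (-2 - 500 + 2*250000) - (4/7 - 2*(192 - 76)**2/7 - 2*(192 - 76)**3/7) = (-2 - 500 + 500000) - (4/7 - 2/7*116**2 - 2/7*116**3) = 499498 - (4/7 - 2/7*13456 - 2/7*1560896) = 499498 - (4/7 - 26912/7 - 3121792/7) = 499498 - 1*(-3148700/7) = 499498 + 3148700/7 = 6645186/7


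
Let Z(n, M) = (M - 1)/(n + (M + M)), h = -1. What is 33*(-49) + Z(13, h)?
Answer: -17789/11 ≈ -1617.2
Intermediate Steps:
Z(n, M) = (-1 + M)/(n + 2*M)
33*(-49) + Z(13, h) = 33*(-49) + (-1 - 1)/(13 + 2*(-1)) = -1617 - 2/(13 - 2) = -1617 - 2/11 = -17789/11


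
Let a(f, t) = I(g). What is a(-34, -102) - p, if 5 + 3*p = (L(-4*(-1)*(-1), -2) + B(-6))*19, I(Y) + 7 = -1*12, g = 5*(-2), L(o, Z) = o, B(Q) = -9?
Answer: 65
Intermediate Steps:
g = -10
I(Y) = -19 (I(Y) = -7 - 1*12 = -7 - 12 = -19)
a(f, t) = -19
p = -84 (p = -5/3 + ((-4*(-1)*(-1) - 9)*19)/3 = -5/3 + ((4*(-1) - 9)*19)/3 = -5/3 + ((-4 - 9)*19)/3 = -5/3 + (-13*19)/3 = -5/3 + (1/3)*(-247) = -5/3 - 247/3 = -84)
a(-34, -102) - p = -19 - 1*(-84) = -19 + 84 = 65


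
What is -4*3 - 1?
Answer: -13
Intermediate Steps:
-4*3 - 1 = -12 - 1 = -13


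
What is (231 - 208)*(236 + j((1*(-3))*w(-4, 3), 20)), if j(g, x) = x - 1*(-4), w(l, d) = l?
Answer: 5980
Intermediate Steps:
j(g, x) = 4 + x (j(g, x) = x + 4 = 4 + x)
(231 - 208)*(236 + j((1*(-3))*w(-4, 3), 20)) = (231 - 208)*(236 + (4 + 20)) = 23*(236 + 24) = 23*260 = 5980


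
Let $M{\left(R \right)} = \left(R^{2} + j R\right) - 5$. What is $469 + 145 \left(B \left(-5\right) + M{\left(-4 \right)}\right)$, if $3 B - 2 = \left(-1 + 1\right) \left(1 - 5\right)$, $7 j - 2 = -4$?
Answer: $\frac{36674}{21} \approx 1746.4$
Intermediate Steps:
$j = - \frac{2}{7}$ ($j = \frac{2}{7} + \frac{1}{7} \left(-4\right) = \frac{2}{7} - \frac{4}{7} = - \frac{2}{7} \approx -0.28571$)
$M{\left(R \right)} = -5 + R^{2} - \frac{2 R}{7}$ ($M{\left(R \right)} = \left(R^{2} - \frac{2 R}{7}\right) - 5 = -5 + R^{2} - \frac{2 R}{7}$)
$B = \frac{2}{3}$ ($B = \frac{2}{3} + \frac{\left(-1 + 1\right) \left(1 - 5\right)}{3} = \frac{2}{3} + \frac{0 \left(-4\right)}{3} = \frac{2}{3} + \frac{1}{3} \cdot 0 = \frac{2}{3} + 0 = \frac{2}{3} \approx 0.66667$)
$469 + 145 \left(B \left(-5\right) + M{\left(-4 \right)}\right) = 469 + 145 \left(\frac{2}{3} \left(-5\right) - \left(\frac{27}{7} - 16\right)\right) = 469 + 145 \left(- \frac{10}{3} + \left(-5 + 16 + \frac{8}{7}\right)\right) = 469 + 145 \left(- \frac{10}{3} + \frac{85}{7}\right) = 469 + 145 \cdot \frac{185}{21} = 469 + \frac{26825}{21} = \frac{36674}{21}$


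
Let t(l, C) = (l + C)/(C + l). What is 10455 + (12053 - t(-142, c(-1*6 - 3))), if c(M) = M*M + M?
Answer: 22507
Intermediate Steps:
c(M) = M + M**2 (c(M) = M**2 + M = M + M**2)
t(l, C) = 1 (t(l, C) = (C + l)/(C + l) = 1)
10455 + (12053 - t(-142, c(-1*6 - 3))) = 10455 + (12053 - 1*1) = 10455 + (12053 - 1) = 10455 + 12052 = 22507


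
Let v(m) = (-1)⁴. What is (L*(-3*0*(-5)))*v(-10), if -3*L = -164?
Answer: 0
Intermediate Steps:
v(m) = 1
L = 164/3 (L = -⅓*(-164) = 164/3 ≈ 54.667)
(L*(-3*0*(-5)))*v(-10) = (164*(-3*0*(-5))/3)*1 = (164*(0*(-5))/3)*1 = ((164/3)*0)*1 = 0*1 = 0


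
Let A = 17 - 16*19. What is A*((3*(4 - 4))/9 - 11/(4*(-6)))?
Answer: -3157/24 ≈ -131.54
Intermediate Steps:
A = -287 (A = 17 - 304 = -287)
A*((3*(4 - 4))/9 - 11/(4*(-6))) = -287*((3*(4 - 4))/9 - 11/(4*(-6))) = -287*((3*0)*(1/9) - 11/(-24)) = -287*(0*(1/9) - 11*(-1/24)) = -287*(0 + 11/24) = -287*11/24 = -3157/24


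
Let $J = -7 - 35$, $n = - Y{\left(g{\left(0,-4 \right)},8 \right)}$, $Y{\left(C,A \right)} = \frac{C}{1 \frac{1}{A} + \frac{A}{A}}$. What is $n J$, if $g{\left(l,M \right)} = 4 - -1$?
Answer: $\frac{560}{3} \approx 186.67$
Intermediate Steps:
$g{\left(l,M \right)} = 5$ ($g{\left(l,M \right)} = 4 + 1 = 5$)
$Y{\left(C,A \right)} = \frac{C}{1 + \frac{1}{A}}$ ($Y{\left(C,A \right)} = \frac{C}{\frac{1}{A} + 1} = \frac{C}{1 + \frac{1}{A}}$)
$n = - \frac{40}{9}$ ($n = - \frac{8 \cdot 5}{1 + 8} = - \frac{8 \cdot 5}{9} = \left(-1\right) \frac{40}{9} = - \frac{40}{9} \approx -4.4444$)
$J = -42$ ($J = -7 - 35 = -42$)
$n J = \left(- \frac{40}{9}\right) \left(-42\right) = \frac{560}{3}$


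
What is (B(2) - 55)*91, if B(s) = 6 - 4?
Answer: -4823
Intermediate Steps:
B(s) = 2
(B(2) - 55)*91 = (2 - 55)*91 = -53*91 = -4823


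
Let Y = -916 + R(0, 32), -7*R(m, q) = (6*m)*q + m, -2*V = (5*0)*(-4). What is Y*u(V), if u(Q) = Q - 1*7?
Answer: 6412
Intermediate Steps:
V = 0 (V = -5*0*(-4)/2 = -0*(-4) = -½*0 = 0)
R(m, q) = -m/7 - 6*m*q/7 (R(m, q) = -((6*m)*q + m)/7 = -(6*m*q + m)/7 = -(m + 6*m*q)/7 = -m/7 - 6*m*q/7)
u(Q) = -7 + Q (u(Q) = Q - 7 = -7 + Q)
Y = -916 (Y = -916 - ⅐*0*(1 + 6*32) = -916 - ⅐*0*(1 + 192) = -916 - ⅐*0*193 = -916 + 0 = -916)
Y*u(V) = -916*(-7 + 0) = -916*(-7) = 6412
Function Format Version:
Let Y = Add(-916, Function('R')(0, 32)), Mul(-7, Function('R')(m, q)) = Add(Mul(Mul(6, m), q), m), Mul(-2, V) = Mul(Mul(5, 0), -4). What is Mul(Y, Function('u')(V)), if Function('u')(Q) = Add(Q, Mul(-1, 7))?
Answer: 6412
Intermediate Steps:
V = 0 (V = Mul(Rational(-1, 2), Mul(Mul(5, 0), -4)) = Mul(Rational(-1, 2), Mul(0, -4)) = Mul(Rational(-1, 2), 0) = 0)
Function('R')(m, q) = Add(Mul(Rational(-1, 7), m), Mul(Rational(-6, 7), m, q)) (Function('R')(m, q) = Mul(Rational(-1, 7), Add(Mul(Mul(6, m), q), m)) = Mul(Rational(-1, 7), Add(Mul(6, m, q), m)) = Mul(Rational(-1, 7), Add(m, Mul(6, m, q))) = Add(Mul(Rational(-1, 7), m), Mul(Rational(-6, 7), m, q)))
Function('u')(Q) = Add(-7, Q) (Function('u')(Q) = Add(Q, -7) = Add(-7, Q))
Y = -916 (Y = Add(-916, Mul(Rational(-1, 7), 0, Add(1, Mul(6, 32)))) = Add(-916, Mul(Rational(-1, 7), 0, Add(1, 192))) = Add(-916, Mul(Rational(-1, 7), 0, 193)) = Add(-916, 0) = -916)
Mul(Y, Function('u')(V)) = Mul(-916, Add(-7, 0)) = Mul(-916, -7) = 6412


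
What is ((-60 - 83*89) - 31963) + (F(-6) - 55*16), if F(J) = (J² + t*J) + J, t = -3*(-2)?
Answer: -40296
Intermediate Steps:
t = 6
F(J) = J² + 7*J (F(J) = (J² + 6*J) + J = J² + 7*J)
((-60 - 83*89) - 31963) + (F(-6) - 55*16) = ((-60 - 83*89) - 31963) + (-6*(7 - 6) - 55*16) = ((-60 - 7387) - 31963) + (-6*1 - 880) = (-7447 - 31963) + (-6 - 880) = -39410 - 886 = -40296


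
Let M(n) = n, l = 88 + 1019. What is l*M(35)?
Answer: 38745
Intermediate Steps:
l = 1107
l*M(35) = 1107*35 = 38745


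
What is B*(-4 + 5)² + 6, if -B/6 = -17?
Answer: 108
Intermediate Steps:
B = 102 (B = -6*(-17) = 102)
B*(-4 + 5)² + 6 = 102*(-4 + 5)² + 6 = 102*1² + 6 = 102*1 + 6 = 102 + 6 = 108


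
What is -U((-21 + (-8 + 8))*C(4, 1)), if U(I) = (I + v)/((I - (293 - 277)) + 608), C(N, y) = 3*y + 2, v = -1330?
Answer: 1435/487 ≈ 2.9466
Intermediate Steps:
C(N, y) = 2 + 3*y
U(I) = (-1330 + I)/(592 + I) (U(I) = (I - 1330)/((I - (293 - 277)) + 608) = (-1330 + I)/((I - 1*16) + 608) = (-1330 + I)/((I - 16) + 608) = (-1330 + I)/((-16 + I) + 608) = (-1330 + I)/(592 + I))
-U((-21 + (-8 + 8))*C(4, 1)) = -(-1330 + (-21 + (-8 + 8))*(2 + 3*1))/(592 + (-21 + (-8 + 8))*(2 + 3*1)) = -(-1330 + (-21 + 0)*(2 + 3))/(592 + (-21 + 0)*(2 + 3)) = -(-1330 - 21*5)/(592 - 21*5) = -(-1330 - 105)/(592 - 105) = -(-1435)/487 = -1*(-1435/487) = 1435/487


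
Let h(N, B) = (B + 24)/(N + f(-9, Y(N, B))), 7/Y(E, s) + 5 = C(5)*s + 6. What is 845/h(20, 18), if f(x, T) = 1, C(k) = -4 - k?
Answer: 845/2 ≈ 422.50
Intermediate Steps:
Y(E, s) = 7/(1 - 9*s) (Y(E, s) = 7/(-5 + ((-4 - 1*5)*s + 6)) = 7/(-5 + ((-4 - 5)*s + 6)) = 7/(-5 + (-9*s + 6)) = 7/(-5 + (6 - 9*s)) = 7/(1 - 9*s))
h(N, B) = (24 + B)/(1 + N) (h(N, B) = (B + 24)/(N + 1) = (24 + B)/(1 + N))
845/h(20, 18) = 845/(((24 + 18)/(1 + 20))) = 845/((42/21)) = 845/(((1/21)*42)) = 845/2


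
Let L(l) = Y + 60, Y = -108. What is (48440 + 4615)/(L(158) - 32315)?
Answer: -53055/32363 ≈ -1.6394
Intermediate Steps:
L(l) = -48 (L(l) = -108 + 60 = -48)
(48440 + 4615)/(L(158) - 32315) = (48440 + 4615)/(-48 - 32315) = 53055/(-32363) = 53055*(-1/32363) = -53055/32363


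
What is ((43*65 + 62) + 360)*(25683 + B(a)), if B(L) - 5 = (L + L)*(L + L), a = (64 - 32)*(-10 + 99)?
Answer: 104456324568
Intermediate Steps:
a = 2848 (a = 32*89 = 2848)
B(L) = 5 + 4*L² (B(L) = 5 + (L + L)*(L + L) = 5 + (2*L)*(2*L) = 5 + 4*L²)
((43*65 + 62) + 360)*(25683 + B(a)) = ((43*65 + 62) + 360)*(25683 + (5 + 4*2848²)) = ((2795 + 62) + 360)*(25683 + (5 + 4*8111104)) = (2857 + 360)*(25683 + (5 + 32444416)) = 3217*(25683 + 32444421) = 3217*32470104 = 104456324568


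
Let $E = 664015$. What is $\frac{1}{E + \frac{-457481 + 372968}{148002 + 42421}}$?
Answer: $\frac{190423}{126443643832} \approx 1.506 \cdot 10^{-6}$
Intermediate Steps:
$\frac{1}{E + \frac{-457481 + 372968}{148002 + 42421}} = \frac{1}{664015 + \frac{-457481 + 372968}{148002 + 42421}} = \frac{1}{664015 - \frac{84513}{190423}} = \frac{1}{\frac{126443643832}{190423}} = \frac{190423}{126443643832}$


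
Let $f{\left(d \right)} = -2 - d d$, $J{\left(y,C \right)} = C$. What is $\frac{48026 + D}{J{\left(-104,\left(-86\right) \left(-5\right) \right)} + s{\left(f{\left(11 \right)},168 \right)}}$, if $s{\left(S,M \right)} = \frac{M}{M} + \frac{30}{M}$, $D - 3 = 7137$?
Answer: $\frac{1544648}{12073} \approx 127.94$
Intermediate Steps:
$D = 7140$ ($D = 3 + 7137 = 7140$)
$f{\left(d \right)} = -2 - d^{2}$
$s{\left(S,M \right)} = 1 + \frac{30}{M}$
$\frac{48026 + D}{J{\left(-104,\left(-86\right) \left(-5\right) \right)} + s{\left(f{\left(11 \right)},168 \right)}} = \frac{48026 + 7140}{\left(-86\right) \left(-5\right) + \frac{30 + 168}{168}} = \frac{55166}{430 + \frac{1}{168} \cdot 198} = \frac{55166}{430 + \frac{33}{28}} = \frac{55166}{\frac{12073}{28}} = 55166 \cdot \frac{28}{12073} = \frac{1544648}{12073}$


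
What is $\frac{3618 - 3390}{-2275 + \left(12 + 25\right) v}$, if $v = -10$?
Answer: $- \frac{228}{2645} \approx -0.0862$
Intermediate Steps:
$\frac{3618 - 3390}{-2275 + \left(12 + 25\right) v} = \frac{3618 - 3390}{-2275 + \left(12 + 25\right) \left(-10\right)} = \frac{3618 - 3390}{-2275 + 37 \left(-10\right)} = \frac{3618 - 3390}{-2275 - 370} = \frac{228}{-2645} = 228 \left(- \frac{1}{2645}\right) = - \frac{228}{2645}$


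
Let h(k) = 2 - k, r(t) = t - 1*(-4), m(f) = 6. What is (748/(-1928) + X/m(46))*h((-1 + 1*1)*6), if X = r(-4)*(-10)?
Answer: -187/241 ≈ -0.77593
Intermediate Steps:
r(t) = 4 + t (r(t) = t + 4 = 4 + t)
X = 0 (X = (4 - 4)*(-10) = 0*(-10) = 0)
(748/(-1928) + X/m(46))*h((-1 + 1*1)*6) = (748/(-1928) + 0/6)*(2 - (-1 + 1*1)*6) = (748*(-1/1928) + 0*(1/6))*(2 - (-1 + 1)*6) = (-187/482 + 0)*(2 - 0*6) = -187*(2 - 1*0)/482 = -187*(2 + 0)/482 = -187/482*2 = -187/241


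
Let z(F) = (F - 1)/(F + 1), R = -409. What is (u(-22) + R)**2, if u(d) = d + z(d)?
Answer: 81504784/441 ≈ 1.8482e+5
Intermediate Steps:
z(F) = (-1 + F)/(1 + F)
u(d) = d + (-1 + d)/(1 + d)
(u(-22) + R)**2 = ((-1 - 22 - 22*(1 - 22))/(1 - 22) - 409)**2 = ((-1 - 22 - 22*(-21))/(-21) - 409)**2 = (-(-1 - 22 + 462)/21 - 409)**2 = (-1/21*439 - 409)**2 = (-439/21 - 409)**2 = (-9028/21)**2 = 81504784/441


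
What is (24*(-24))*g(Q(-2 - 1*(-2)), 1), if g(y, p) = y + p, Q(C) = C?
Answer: -576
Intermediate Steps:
g(y, p) = p + y
(24*(-24))*g(Q(-2 - 1*(-2)), 1) = (24*(-24))*(1 + (-2 - 1*(-2))) = -576*(1 + (-2 + 2)) = -576*(1 + 0) = -576*1 = -576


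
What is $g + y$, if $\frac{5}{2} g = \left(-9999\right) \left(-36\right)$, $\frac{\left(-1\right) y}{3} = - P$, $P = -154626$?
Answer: $- \frac{1599462}{5} \approx -3.1989 \cdot 10^{5}$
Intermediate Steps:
$y = -463878$ ($y = - 3 \left(\left(-1\right) \left(-154626\right)\right) = \left(-3\right) 154626 = -463878$)
$g = \frac{719928}{5}$ ($g = \frac{2 \left(\left(-9999\right) \left(-36\right)\right)}{5} = \frac{2}{5} \cdot 359964 = \frac{719928}{5} \approx 1.4399 \cdot 10^{5}$)
$g + y = \frac{719928}{5} - 463878 = - \frac{1599462}{5}$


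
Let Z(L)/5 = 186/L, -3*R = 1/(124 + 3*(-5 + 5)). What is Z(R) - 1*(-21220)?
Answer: -324740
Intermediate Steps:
R = -1/372 (R = -1/(3*(124 + 3*(-5 + 5))) = -1/(3*(124 + 3*0)) = -1/(3*(124 + 0)) = -1/3/124 = -1/3*1/124 = -1/372 ≈ -0.0026882)
Z(L) = 930/L (Z(L) = 5*(186/L) = 930/L)
Z(R) - 1*(-21220) = 930/(-1/372) - 1*(-21220) = 930*(-372) + 21220 = -345960 + 21220 = -324740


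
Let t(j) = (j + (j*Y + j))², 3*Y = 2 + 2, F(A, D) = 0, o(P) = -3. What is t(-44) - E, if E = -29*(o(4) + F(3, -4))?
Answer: 192817/9 ≈ 21424.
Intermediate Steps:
Y = 4/3 (Y = (2 + 2)/3 = (⅓)*4 = 4/3 ≈ 1.3333)
t(j) = 100*j²/9 (t(j) = (j + (j*(4/3) + j))² = (j + (4*j/3 + j))² = (j + 7*j/3)² = (10*j/3)² = 100*j²/9)
E = 87 (E = -29*(-3 + 0) = -29*(-3) = 87)
t(-44) - E = (100/9)*(-44)² - 1*87 = (100/9)*1936 - 87 = 193600/9 - 87 = 192817/9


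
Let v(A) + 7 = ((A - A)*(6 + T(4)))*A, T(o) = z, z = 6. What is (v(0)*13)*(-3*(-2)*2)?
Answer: -1092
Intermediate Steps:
T(o) = 6
v(A) = -7 (v(A) = -7 + ((A - A)*(6 + 6))*A = -7 + (0*12)*A = -7 + 0*A = -7 + 0 = -7)
(v(0)*13)*(-3*(-2)*2) = (-7*13)*(-3*(-2)*2) = -546*2 = -91*12 = -1092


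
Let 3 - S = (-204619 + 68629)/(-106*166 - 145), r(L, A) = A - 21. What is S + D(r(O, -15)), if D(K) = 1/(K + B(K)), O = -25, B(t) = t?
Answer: -5976965/1277352 ≈ -4.6792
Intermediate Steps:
r(L, A) = -21 + A
D(K) = 1/(2*K) (D(K) = 1/(K + K) = 1/(2*K))
S = -82767/17741 (S = 3 - (-204619 + 68629)/(-106*166 - 145) = 3 - (-135990)/(-17596 - 145) = 3 - (-135990)/(-17741) = 3 - (-135990)*(-1)/17741 = 3 - 1*135990/17741 = 3 - 135990/17741 = -82767/17741 ≈ -4.6653)
S + D(r(O, -15)) = -82767/17741 + 1/(2*(-21 - 15)) = -82767/17741 + (1/2)/(-36) = -82767/17741 + (1/2)*(-1/36) = -82767/17741 - 1/72 = -5976965/1277352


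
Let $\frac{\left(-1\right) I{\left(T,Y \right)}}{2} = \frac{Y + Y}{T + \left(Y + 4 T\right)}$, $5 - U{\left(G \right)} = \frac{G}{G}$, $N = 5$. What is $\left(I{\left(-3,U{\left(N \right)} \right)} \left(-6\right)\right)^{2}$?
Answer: $\frac{9216}{121} \approx 76.165$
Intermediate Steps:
$U{\left(G \right)} = 4$ ($U{\left(G \right)} = 5 - \frac{G}{G} = 5 - 1 = 4$)
$I{\left(T,Y \right)} = - \frac{4 Y}{Y + 5 T}$ ($I{\left(T,Y \right)} = - 2 \frac{Y + Y}{T + \left(Y + 4 T\right)} = - 2 \frac{2 Y}{Y + 5 T} = - \frac{4 Y}{Y + 5 T}$)
$\left(I{\left(-3,U{\left(N \right)} \right)} \left(-6\right)\right)^{2} = \left(\left(-4\right) 4 \frac{1}{4 + 5 \left(-3\right)} \left(-6\right)\right)^{2} = \left(\left(-4\right) 4 \frac{1}{4 - 15} \left(-6\right)\right)^{2} = \left(\left(-4\right) 4 \frac{1}{-11} \left(-6\right)\right)^{2} = \left(\left(-4\right) 4 \left(- \frac{1}{11}\right) \left(-6\right)\right)^{2} = \left(\frac{16}{11} \left(-6\right)\right)^{2} = \left(- \frac{96}{11}\right)^{2} = \frac{9216}{121}$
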